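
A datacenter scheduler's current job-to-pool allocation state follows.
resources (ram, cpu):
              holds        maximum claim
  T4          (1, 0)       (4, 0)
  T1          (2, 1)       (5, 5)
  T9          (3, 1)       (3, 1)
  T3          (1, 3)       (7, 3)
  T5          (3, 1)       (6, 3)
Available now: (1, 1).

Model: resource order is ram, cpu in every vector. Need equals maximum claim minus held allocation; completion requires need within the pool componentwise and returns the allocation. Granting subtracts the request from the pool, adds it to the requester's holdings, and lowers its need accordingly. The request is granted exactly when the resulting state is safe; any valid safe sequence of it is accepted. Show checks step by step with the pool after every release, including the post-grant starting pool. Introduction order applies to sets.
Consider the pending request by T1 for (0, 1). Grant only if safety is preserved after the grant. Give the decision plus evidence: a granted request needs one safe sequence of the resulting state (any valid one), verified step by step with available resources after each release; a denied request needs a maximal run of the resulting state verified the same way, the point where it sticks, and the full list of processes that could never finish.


DENY. Granting would leave the state unsafe.
Key observation: after T9, T4 the pool peaks at (5, 1), and each blocked process is short somewhere: T1 on cpu; T3 on ram; T5 on cpu.
On the post-grant state, T9, T4 is a maximal run — nothing extends it. Check, step by step:
  pool = (1, 0)
  T9 needs (0, 0) <= (1, 0) -> finishes; pool += (3, 1) = (4, 1)
  T4 needs (3, 0) <= (4, 1) -> finishes; pool += (1, 0) = (5, 1)
  blocked: T1 wants (3, 3), pool (5, 1) — not enough cpu
  blocked: T3 wants (6, 0), pool (5, 1) — not enough ram
  blocked: T5 wants (3, 2), pool (5, 1) — not enough cpu
Post-grant, the permanently blocked set is T1, T3 and T5.


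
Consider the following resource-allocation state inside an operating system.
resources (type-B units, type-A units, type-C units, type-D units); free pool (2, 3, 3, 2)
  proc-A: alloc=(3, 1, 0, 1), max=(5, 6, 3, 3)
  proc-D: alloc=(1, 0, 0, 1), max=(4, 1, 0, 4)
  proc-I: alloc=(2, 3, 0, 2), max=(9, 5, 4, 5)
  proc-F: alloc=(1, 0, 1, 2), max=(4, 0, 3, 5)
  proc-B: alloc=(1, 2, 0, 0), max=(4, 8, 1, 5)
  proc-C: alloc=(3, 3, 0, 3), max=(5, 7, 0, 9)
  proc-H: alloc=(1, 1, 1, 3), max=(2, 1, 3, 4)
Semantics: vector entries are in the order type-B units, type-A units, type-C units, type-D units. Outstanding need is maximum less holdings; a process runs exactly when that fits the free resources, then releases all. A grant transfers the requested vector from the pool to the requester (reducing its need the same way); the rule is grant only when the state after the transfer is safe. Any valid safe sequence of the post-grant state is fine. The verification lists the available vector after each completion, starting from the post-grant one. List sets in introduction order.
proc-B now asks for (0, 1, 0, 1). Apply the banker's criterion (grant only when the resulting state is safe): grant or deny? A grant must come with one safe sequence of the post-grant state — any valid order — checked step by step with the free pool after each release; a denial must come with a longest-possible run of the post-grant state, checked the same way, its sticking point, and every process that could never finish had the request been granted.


DENY. Granting would leave the state unsafe.
Key observation: after proc-H, proc-D, proc-F the pool peaks at (5, 3, 5, 7), and each blocked process is short somewhere: proc-A on type-A units; proc-I on type-B units; proc-B on type-A units; proc-C on type-A units.
Pretend the grant happened; the run proc-H, proc-D, proc-F goes as far as possible. Verifying each step:
  pool = (2, 2, 3, 1)
  proc-H: need (1, 0, 2, 1) fits (2, 2, 3, 1); releases (1, 1, 1, 3), pool now (3, 3, 4, 4)
  proc-D: need (3, 1, 0, 3) fits (3, 3, 4, 4); releases (1, 0, 0, 1), pool now (4, 3, 4, 5)
  proc-F: need (3, 0, 2, 3) fits (4, 3, 4, 5); releases (1, 0, 1, 2), pool now (5, 3, 5, 7)
  proc-A still needs (2, 5, 3, 2) but only (5, 3, 5, 7) is free — short on type-A units
  proc-I still needs (7, 2, 4, 3) but only (5, 3, 5, 7) is free — short on type-B units
  proc-B still needs (3, 5, 1, 4) but only (5, 3, 5, 7) is free — short on type-A units
  proc-C still needs (2, 4, 0, 6) but only (5, 3, 5, 7) is free — short on type-A units
Processes that could never finish after the grant: proc-A, proc-I, proc-B and proc-C.


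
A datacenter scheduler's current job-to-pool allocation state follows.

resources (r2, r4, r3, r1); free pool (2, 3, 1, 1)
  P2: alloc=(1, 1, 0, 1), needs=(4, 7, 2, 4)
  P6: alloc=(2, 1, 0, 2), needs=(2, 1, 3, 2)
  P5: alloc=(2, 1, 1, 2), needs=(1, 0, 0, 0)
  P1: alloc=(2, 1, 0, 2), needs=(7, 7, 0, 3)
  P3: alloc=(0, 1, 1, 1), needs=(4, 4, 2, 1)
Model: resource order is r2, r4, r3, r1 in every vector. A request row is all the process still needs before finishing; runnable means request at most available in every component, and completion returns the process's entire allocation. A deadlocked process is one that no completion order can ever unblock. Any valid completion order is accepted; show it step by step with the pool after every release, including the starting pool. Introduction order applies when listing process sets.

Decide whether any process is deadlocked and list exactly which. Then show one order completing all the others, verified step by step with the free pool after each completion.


Deadlocked set: P2 and P1.
Key observation: the pool after P5, P3, P6 is (6, 6, 3, 6); every surviving request exceeds it in r4, so progress ends there.
A valid finishing order for the others: P5, P3, P6. Check, step by step:
  pool = (2, 3, 1, 1)
  P5 needs (1, 0, 0, 0) <= (2, 3, 1, 1) -> finishes; pool += (2, 1, 1, 2) = (4, 4, 2, 3)
  P3 needs (4, 4, 2, 1) <= (4, 4, 2, 3) -> finishes; pool += (0, 1, 1, 1) = (4, 5, 3, 4)
  P6 needs (2, 1, 3, 2) <= (4, 5, 3, 4) -> finishes; pool += (2, 1, 0, 2) = (6, 6, 3, 6)
None of the blocked processes ever fits:
  P2 still needs (4, 7, 2, 4) but only (6, 6, 3, 6) is free — short on r4
  P1 still needs (7, 7, 0, 3) but only (6, 6, 3, 6) is free — short on r2 and r4


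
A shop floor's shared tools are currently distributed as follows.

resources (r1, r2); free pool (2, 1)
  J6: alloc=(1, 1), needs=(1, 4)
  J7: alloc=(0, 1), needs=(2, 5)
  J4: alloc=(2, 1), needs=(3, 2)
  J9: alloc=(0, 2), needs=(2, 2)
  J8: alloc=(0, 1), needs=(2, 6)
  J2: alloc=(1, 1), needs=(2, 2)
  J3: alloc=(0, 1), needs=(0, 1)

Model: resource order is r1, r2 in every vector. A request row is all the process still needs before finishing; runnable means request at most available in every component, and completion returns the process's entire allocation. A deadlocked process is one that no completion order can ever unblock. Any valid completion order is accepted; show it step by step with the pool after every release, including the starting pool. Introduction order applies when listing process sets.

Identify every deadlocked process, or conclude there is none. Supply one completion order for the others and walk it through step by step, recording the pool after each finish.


No process is deadlocked.
Key observation: beginning at J3, releases accumulate fast enough that every process eventually fits.
The rest can finish in the order J3, J9, J2, J4, J8, J7, J6. Check, step by step:
  pool = (2, 1)
  J3 needs (0, 1) <= (2, 1) -> finishes; pool += (0, 1) = (2, 2)
  J9 needs (2, 2) <= (2, 2) -> finishes; pool += (0, 2) = (2, 4)
  J2 needs (2, 2) <= (2, 4) -> finishes; pool += (1, 1) = (3, 5)
  J4 needs (3, 2) <= (3, 5) -> finishes; pool += (2, 1) = (5, 6)
  J8 needs (2, 6) <= (5, 6) -> finishes; pool += (0, 1) = (5, 7)
  J7 needs (2, 5) <= (5, 7) -> finishes; pool += (0, 1) = (5, 8)
  J6 needs (1, 4) <= (5, 8) -> finishes; pool += (1, 1) = (6, 9)


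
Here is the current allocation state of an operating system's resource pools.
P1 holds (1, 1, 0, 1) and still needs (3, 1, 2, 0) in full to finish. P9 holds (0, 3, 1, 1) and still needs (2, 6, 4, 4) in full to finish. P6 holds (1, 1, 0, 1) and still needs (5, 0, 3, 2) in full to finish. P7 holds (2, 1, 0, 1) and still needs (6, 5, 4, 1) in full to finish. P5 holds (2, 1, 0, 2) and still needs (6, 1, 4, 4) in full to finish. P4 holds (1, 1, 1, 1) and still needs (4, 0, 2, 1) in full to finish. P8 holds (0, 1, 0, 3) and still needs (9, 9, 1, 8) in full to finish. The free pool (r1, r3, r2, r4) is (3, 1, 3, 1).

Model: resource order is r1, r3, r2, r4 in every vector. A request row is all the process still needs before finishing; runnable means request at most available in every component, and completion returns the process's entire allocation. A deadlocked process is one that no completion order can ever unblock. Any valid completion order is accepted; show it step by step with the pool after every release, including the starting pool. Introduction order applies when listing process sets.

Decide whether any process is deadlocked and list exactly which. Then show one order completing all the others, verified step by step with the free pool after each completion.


The deadlocked set is empty.
Key observation: no deadlock: P1 fits now, and the freed resources carry the rest through.
One completion order for the rest: P1, P4, P6, P5, P7, P9, P8. Step-by-step check:
  pool = (3, 1, 3, 1)
  P1 needs (3, 1, 2, 0) <= (3, 1, 3, 1) -> finishes; pool += (1, 1, 0, 1) = (4, 2, 3, 2)
  P4 needs (4, 0, 2, 1) <= (4, 2, 3, 2) -> finishes; pool += (1, 1, 1, 1) = (5, 3, 4, 3)
  P6 needs (5, 0, 3, 2) <= (5, 3, 4, 3) -> finishes; pool += (1, 1, 0, 1) = (6, 4, 4, 4)
  P5 needs (6, 1, 4, 4) <= (6, 4, 4, 4) -> finishes; pool += (2, 1, 0, 2) = (8, 5, 4, 6)
  P7 needs (6, 5, 4, 1) <= (8, 5, 4, 6) -> finishes; pool += (2, 1, 0, 1) = (10, 6, 4, 7)
  P9 needs (2, 6, 4, 4) <= (10, 6, 4, 7) -> finishes; pool += (0, 3, 1, 1) = (10, 9, 5, 8)
  P8 needs (9, 9, 1, 8) <= (10, 9, 5, 8) -> finishes; pool += (0, 1, 0, 3) = (10, 10, 5, 11)


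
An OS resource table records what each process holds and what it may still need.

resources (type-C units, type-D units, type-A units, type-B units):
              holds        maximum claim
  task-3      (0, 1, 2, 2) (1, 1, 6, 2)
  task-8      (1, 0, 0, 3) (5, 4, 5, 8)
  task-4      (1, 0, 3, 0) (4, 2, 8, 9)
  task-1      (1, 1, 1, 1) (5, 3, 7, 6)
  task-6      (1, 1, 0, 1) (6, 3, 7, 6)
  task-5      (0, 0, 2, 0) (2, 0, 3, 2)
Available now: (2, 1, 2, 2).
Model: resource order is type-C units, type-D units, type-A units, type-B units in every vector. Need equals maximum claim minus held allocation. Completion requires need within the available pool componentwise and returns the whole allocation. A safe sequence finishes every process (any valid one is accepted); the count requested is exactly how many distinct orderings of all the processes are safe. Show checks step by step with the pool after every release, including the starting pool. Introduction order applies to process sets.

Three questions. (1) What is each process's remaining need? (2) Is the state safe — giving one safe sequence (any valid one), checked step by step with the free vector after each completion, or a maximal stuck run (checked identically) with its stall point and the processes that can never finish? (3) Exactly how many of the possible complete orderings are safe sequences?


(1) Outstanding need per process (order type-C units, type-D units, type-A units, type-B units):
  task-3: (1, 0, 4, 0)
  task-8: (4, 4, 5, 5)
  task-4: (3, 2, 5, 9)
  task-1: (4, 2, 6, 5)
  task-6: (5, 2, 7, 5)
  task-5: (2, 0, 1, 2)
(2) The state is UNSAFE.
Key observation: the wall is type-C units: completing task-5, task-3 brings the pool only to (2, 2, 6, 4), and all the rest need more.
The run task-5, task-3 cannot be extended any further. Verifying each step:
  pool = (2, 1, 2, 2)
  task-5 needs (2, 0, 1, 2) <= (2, 1, 2, 2) -> finishes; pool += (0, 0, 2, 0) = (2, 1, 4, 2)
  task-3 needs (1, 0, 4, 0) <= (2, 1, 4, 2) -> finishes; pool += (0, 1, 2, 2) = (2, 2, 6, 4)
  blocked: task-8 wants (4, 4, 5, 5), pool (2, 2, 6, 4) — not enough type-C units, type-D units and type-B units
  blocked: task-4 wants (3, 2, 5, 9), pool (2, 2, 6, 4) — not enough type-C units and type-B units
  blocked: task-1 wants (4, 2, 6, 5), pool (2, 2, 6, 4) — not enough type-C units and type-B units
  blocked: task-6 wants (5, 2, 7, 5), pool (2, 2, 6, 4) — not enough type-C units, type-A units and type-B units
Processes that can never finish: task-8, task-4, task-1 and task-6.
(3) Exactly 0 of the possible complete orderings are safe sequences.


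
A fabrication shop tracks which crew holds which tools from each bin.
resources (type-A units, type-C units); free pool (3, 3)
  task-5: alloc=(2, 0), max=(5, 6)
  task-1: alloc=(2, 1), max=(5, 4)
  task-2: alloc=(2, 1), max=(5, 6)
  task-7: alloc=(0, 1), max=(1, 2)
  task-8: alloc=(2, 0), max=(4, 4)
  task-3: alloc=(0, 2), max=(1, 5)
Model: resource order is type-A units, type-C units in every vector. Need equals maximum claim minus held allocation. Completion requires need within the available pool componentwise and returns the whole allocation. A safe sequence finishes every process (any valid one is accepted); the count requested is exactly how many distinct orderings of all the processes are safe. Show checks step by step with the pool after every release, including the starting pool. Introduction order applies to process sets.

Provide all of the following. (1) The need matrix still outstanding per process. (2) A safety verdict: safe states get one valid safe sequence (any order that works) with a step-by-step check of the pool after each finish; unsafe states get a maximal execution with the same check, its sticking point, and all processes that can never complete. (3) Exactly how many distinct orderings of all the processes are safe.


(1) Need matrix, components ordered type-A units, type-C units:
  task-5: (3, 6)
  task-1: (3, 3)
  task-2: (3, 5)
  task-7: (1, 1)
  task-8: (2, 4)
  task-3: (1, 3)
(2) SAFE. One safe sequence: task-3, task-1, task-8, task-2, task-5, task-7.
Key observation: the order's first zero-slack moment is task-3 ((1, 3) needed, (3, 3) free — a requested resource with nothing to spare).
Verifying each step:
  pool = (3, 3)
  run task-3 (needs (1, 3), free (3, 3)); after release of (0, 2) the pool is (3, 5)
  run task-1 (needs (3, 3), free (3, 5)); after release of (2, 1) the pool is (5, 6)
  run task-8 (needs (2, 4), free (5, 6)); after release of (2, 0) the pool is (7, 6)
  run task-2 (needs (3, 5), free (7, 6)); after release of (2, 1) the pool is (9, 7)
  run task-5 (needs (3, 6), free (9, 7)); after release of (2, 0) the pool is (11, 7)
  run task-7 (needs (1, 1), free (11, 7)); after release of (0, 1) the pool is (11, 8)
(3) The exact count: 190 of the possible complete orderings are safe sequences.


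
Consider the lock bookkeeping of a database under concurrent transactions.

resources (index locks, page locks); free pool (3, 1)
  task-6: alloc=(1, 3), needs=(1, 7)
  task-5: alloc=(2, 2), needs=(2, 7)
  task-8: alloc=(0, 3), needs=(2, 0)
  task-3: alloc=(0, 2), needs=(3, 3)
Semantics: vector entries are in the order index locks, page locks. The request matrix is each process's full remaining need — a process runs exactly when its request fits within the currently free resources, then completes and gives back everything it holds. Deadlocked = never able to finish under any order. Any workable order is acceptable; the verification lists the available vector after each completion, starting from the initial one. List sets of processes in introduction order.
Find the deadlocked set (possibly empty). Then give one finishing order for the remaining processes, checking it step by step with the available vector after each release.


The deadlocked set is task-6 and task-5.
Key observation: the pool after task-8, task-3 is (3, 6); every surviving request exceeds it in page locks, so progress ends there.
One completion order for the rest: task-8, task-3. Verifying each step:
  pool = (3, 1)
  task-8: need (2, 0) fits (3, 1); releases (0, 3), pool now (3, 4)
  task-3: need (3, 3) fits (3, 4); releases (0, 2), pool now (3, 6)
The stuck group stays short no matter what:
  blocked: task-6 wants (1, 7), pool (3, 6) — not enough page locks
  blocked: task-5 wants (2, 7), pool (3, 6) — not enough page locks


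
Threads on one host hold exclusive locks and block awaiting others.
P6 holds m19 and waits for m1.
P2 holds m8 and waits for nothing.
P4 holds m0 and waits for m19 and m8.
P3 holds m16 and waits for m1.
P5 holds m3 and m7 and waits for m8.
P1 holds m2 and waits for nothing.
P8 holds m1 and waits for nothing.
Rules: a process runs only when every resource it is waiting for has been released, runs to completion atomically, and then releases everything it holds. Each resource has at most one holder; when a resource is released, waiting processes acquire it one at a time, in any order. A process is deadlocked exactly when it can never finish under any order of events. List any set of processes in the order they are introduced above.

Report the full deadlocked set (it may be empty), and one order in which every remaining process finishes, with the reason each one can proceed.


The deadlocked set is empty.
Key observation: no waiting chain loops back on itself — every chain ends at a process that waits on nothing, so everyone eventually runs.
One completion order for the rest: P1, P2, P8, P3, P6, P5, P4.
Step-by-step check:
  run P1 (it waits on nothing); releases m2
  run P2 (it waits on nothing); releases m8
  run P8 (it waits on nothing); releases m1
  run P3 (all its waits — m1 — are resolved); releases m16
  run P6 (all its waits — m1 — are resolved); releases m19
  run P5 (all its waits — m8 — are resolved); releases m3 and m7
  run P4 (all its waits — m19 and m8 — are resolved); releases m0


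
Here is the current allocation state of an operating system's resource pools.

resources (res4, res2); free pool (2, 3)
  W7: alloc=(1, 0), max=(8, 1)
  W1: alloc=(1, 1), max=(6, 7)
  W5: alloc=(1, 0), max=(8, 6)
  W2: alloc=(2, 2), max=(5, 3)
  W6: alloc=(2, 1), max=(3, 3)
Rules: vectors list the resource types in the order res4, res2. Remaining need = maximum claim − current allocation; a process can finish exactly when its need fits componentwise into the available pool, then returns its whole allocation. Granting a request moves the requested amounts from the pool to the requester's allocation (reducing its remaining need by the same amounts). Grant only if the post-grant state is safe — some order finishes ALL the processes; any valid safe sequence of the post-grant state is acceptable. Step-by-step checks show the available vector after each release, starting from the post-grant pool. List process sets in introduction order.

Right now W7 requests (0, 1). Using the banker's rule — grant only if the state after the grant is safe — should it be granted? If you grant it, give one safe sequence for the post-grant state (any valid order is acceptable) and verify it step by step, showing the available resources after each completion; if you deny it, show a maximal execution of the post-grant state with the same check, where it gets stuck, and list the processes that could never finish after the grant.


DENY. Granting would leave the state unsafe.
Key observation: after W6, W2 the pool peaks at (6, 5), and each blocked process is short somewhere: W7 on res4; W1 on res2; W5 on res4, res2.
Pretend the grant happened; the run W6, W2 goes as far as possible. Verifying each step:
  pool = (2, 2)
  run W6 (needs (1, 2), free (2, 2)); after release of (2, 1) the pool is (4, 3)
  run W2 (needs (3, 1), free (4, 3)); after release of (2, 2) the pool is (6, 5)
  W7 cannot run: need (7, 0) vs free (6, 5) (insufficient res4)
  W1 cannot run: need (5, 6) vs free (6, 5) (insufficient res2)
  W5 cannot run: need (7, 6) vs free (6, 5) (insufficient res4 and res2)
Post-grant, the permanently blocked set is W7, W1 and W5.


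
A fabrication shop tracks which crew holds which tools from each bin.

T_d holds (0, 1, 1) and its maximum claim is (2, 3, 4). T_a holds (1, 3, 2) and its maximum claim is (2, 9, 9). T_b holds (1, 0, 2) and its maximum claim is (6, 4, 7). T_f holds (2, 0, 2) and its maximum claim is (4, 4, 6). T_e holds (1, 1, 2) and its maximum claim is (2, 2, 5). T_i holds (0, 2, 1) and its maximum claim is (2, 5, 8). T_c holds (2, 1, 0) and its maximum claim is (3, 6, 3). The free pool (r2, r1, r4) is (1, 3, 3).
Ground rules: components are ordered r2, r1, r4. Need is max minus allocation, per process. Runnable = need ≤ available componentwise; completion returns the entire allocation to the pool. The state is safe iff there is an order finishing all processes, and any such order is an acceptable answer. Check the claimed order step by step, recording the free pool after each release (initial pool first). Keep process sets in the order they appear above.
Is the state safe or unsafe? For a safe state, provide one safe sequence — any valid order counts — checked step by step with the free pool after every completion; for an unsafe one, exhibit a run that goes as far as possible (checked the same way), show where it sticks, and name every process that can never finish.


The state is SAFE; one workable sequence: T_e, T_f, T_d, T_i, T_c, T_b, T_a.
Key observation: the first exact fit in this order is T_e — it needs (1, 1, 3) with (1, 3, 3) free, meeting a requested resource to the last unit.
Verifying each step:
  pool = (1, 3, 3)
  run T_e (needs (1, 1, 3), free (1, 3, 3)); after release of (1, 1, 2) the pool is (2, 4, 5)
  run T_f (needs (2, 4, 4), free (2, 4, 5)); after release of (2, 0, 2) the pool is (4, 4, 7)
  run T_d (needs (2, 2, 3), free (4, 4, 7)); after release of (0, 1, 1) the pool is (4, 5, 8)
  run T_i (needs (2, 3, 7), free (4, 5, 8)); after release of (0, 2, 1) the pool is (4, 7, 9)
  run T_c (needs (1, 5, 3), free (4, 7, 9)); after release of (2, 1, 0) the pool is (6, 8, 9)
  run T_b (needs (5, 4, 5), free (6, 8, 9)); after release of (1, 0, 2) the pool is (7, 8, 11)
  run T_a (needs (1, 6, 7), free (7, 8, 11)); after release of (1, 3, 2) the pool is (8, 11, 13)


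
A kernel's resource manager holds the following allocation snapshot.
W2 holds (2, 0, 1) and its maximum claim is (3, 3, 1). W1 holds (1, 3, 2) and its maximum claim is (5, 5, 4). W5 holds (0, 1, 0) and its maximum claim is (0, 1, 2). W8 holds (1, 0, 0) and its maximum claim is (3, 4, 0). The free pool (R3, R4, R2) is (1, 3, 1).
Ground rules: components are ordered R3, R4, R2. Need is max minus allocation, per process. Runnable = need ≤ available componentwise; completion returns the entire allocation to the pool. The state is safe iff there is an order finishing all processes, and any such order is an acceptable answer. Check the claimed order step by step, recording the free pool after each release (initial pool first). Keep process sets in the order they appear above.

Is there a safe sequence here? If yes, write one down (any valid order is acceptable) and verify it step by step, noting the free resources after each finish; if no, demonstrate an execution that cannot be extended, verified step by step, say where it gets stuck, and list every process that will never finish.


SAFE — a valid safe sequence is W2, W5, W8, W1.
Key observation: reading the order forward, W2 is the first process whose need (1, 3, 0) meets the free pool (1, 3, 1) exactly on a resource it requests.
Verifying each step:
  pool = (1, 3, 1)
  W2: need (1, 3, 0) fits (1, 3, 1); releases (2, 0, 1), pool now (3, 3, 2)
  W5: need (0, 0, 2) fits (3, 3, 2); releases (0, 1, 0), pool now (3, 4, 2)
  W8: need (2, 4, 0) fits (3, 4, 2); releases (1, 0, 0), pool now (4, 4, 2)
  W1: need (4, 2, 2) fits (4, 4, 2); releases (1, 3, 2), pool now (5, 7, 4)


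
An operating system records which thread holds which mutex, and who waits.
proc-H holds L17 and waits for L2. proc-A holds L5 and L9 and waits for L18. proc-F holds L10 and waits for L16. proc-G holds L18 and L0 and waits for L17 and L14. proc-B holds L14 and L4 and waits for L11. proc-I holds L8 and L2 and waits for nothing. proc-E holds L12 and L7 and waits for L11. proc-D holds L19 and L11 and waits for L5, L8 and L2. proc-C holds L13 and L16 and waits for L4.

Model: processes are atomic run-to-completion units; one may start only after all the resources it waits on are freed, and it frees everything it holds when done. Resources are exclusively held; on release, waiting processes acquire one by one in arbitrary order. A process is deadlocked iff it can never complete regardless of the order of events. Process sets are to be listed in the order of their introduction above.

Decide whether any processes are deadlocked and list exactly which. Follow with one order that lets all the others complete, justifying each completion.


Deadlocked set: proc-A, proc-F, proc-G, proc-B, proc-E, proc-D and proc-C.
Key observation: along proc-A -> proc-G -> proc-B -> proc-D -> proc-A, each member waits on what the next one holds — a deadlock; proc-F, proc-E and proc-C wait into the deadlock from upstream.
One completion order for the rest: proc-I, proc-H.
Walking it through:
  run proc-I (it waits on nothing); releases L8 and L2
  run proc-H (all its waits — L2 — are resolved); releases L17


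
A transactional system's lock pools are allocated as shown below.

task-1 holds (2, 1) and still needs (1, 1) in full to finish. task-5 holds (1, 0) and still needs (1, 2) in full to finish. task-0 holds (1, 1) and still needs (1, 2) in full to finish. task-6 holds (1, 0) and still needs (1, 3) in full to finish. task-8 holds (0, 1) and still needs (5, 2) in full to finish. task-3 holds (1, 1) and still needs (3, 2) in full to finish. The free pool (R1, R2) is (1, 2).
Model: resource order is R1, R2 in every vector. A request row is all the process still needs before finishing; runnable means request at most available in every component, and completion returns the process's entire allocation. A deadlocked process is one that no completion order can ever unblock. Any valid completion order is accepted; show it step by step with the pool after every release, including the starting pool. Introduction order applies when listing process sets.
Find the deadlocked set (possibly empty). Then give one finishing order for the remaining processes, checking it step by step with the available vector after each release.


The deadlocked set is empty.
Key observation: task-1 can run right away; the returned allocation unlocks the remaining processes in turn.
One completion order for the rest: task-1, task-3, task-0, task-8, task-5, task-6. Walking it through:
  pool = (1, 2)
  task-1: need (1, 1) fits (1, 2); releases (2, 1), pool now (3, 3)
  task-3: need (3, 2) fits (3, 3); releases (1, 1), pool now (4, 4)
  task-0: need (1, 2) fits (4, 4); releases (1, 1), pool now (5, 5)
  task-8: need (5, 2) fits (5, 5); releases (0, 1), pool now (5, 6)
  task-5: need (1, 2) fits (5, 6); releases (1, 0), pool now (6, 6)
  task-6: need (1, 3) fits (6, 6); releases (1, 0), pool now (7, 6)


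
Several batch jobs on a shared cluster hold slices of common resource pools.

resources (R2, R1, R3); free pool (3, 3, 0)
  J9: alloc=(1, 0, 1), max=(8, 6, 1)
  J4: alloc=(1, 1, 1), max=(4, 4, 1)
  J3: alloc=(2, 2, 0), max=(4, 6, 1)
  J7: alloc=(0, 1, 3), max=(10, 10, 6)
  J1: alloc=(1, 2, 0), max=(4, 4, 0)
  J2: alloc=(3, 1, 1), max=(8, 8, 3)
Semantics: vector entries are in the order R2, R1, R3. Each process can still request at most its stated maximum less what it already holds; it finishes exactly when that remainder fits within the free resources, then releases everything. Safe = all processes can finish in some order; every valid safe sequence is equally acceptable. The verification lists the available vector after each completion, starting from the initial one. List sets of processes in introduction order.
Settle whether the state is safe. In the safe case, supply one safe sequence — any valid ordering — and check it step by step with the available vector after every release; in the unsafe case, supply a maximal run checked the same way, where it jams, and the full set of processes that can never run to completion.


The state is SAFE; one workable sequence: J1, J4, J3, J9, J2, J7.
Key observation: J1 is the earliest step where a requested resource binds exactly: need (3, 2, 0), pool (3, 3, 0) at its turn.
Verifying each step:
  pool = (3, 3, 0)
  run J1 (needs (3, 2, 0), free (3, 3, 0)); after release of (1, 2, 0) the pool is (4, 5, 0)
  run J4 (needs (3, 3, 0), free (4, 5, 0)); after release of (1, 1, 1) the pool is (5, 6, 1)
  run J3 (needs (2, 4, 1), free (5, 6, 1)); after release of (2, 2, 0) the pool is (7, 8, 1)
  run J9 (needs (7, 6, 0), free (7, 8, 1)); after release of (1, 0, 1) the pool is (8, 8, 2)
  run J2 (needs (5, 7, 2), free (8, 8, 2)); after release of (3, 1, 1) the pool is (11, 9, 3)
  run J7 (needs (10, 9, 3), free (11, 9, 3)); after release of (0, 1, 3) the pool is (11, 10, 6)


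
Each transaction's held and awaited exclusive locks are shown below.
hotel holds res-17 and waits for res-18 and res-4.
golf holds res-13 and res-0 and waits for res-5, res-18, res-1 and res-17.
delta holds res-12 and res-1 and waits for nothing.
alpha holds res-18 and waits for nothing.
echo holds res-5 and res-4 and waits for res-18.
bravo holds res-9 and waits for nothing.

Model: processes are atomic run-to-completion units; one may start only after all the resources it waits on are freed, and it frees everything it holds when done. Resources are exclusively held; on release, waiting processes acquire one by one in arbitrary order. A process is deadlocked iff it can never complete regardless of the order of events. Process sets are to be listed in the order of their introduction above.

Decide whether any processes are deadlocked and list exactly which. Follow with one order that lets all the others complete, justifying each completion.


Nothing here is deadlocked.
Key observation: no waiting chain loops back on itself — every chain ends at a process that waits on nothing, so everyone eventually runs.
The rest can finish in the order alpha, echo, hotel, delta, golf, bravo.
Step-by-step check:
  alpha: no waits; runs immediately, freeing res-18
  echo: everything it awaited (res-18) is free; runs, freeing res-5 and res-4
  hotel: everything it awaited (res-18 and res-4) is free; runs, freeing res-17
  delta: no waits; runs immediately, freeing res-12 and res-1
  golf: everything it awaited (res-5, res-18, res-1 and res-17) is free; runs, freeing res-13 and res-0
  bravo: no waits; runs immediately, freeing res-9


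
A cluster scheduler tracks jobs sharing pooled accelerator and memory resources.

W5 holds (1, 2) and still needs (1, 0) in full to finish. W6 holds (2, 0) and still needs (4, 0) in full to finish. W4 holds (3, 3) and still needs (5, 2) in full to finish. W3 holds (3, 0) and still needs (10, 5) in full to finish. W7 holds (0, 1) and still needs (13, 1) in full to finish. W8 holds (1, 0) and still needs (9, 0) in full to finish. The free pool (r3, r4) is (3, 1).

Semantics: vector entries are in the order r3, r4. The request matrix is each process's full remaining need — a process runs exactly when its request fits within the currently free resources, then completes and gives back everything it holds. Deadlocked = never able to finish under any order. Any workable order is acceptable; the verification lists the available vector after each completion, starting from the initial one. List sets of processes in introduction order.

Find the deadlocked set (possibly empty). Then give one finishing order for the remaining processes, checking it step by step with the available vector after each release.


Nothing here is deadlocked.
Key observation: W5 fits the free pool immediately, and its release cascades until everyone finishes.
A valid finishing order for the others: W5, W6, W4, W8, W3, W7. Step-by-step check:
  pool = (3, 1)
  run W5 (needs (1, 0), free (3, 1)); after release of (1, 2) the pool is (4, 3)
  run W6 (needs (4, 0), free (4, 3)); after release of (2, 0) the pool is (6, 3)
  run W4 (needs (5, 2), free (6, 3)); after release of (3, 3) the pool is (9, 6)
  run W8 (needs (9, 0), free (9, 6)); after release of (1, 0) the pool is (10, 6)
  run W3 (needs (10, 5), free (10, 6)); after release of (3, 0) the pool is (13, 6)
  run W7 (needs (13, 1), free (13, 6)); after release of (0, 1) the pool is (13, 7)


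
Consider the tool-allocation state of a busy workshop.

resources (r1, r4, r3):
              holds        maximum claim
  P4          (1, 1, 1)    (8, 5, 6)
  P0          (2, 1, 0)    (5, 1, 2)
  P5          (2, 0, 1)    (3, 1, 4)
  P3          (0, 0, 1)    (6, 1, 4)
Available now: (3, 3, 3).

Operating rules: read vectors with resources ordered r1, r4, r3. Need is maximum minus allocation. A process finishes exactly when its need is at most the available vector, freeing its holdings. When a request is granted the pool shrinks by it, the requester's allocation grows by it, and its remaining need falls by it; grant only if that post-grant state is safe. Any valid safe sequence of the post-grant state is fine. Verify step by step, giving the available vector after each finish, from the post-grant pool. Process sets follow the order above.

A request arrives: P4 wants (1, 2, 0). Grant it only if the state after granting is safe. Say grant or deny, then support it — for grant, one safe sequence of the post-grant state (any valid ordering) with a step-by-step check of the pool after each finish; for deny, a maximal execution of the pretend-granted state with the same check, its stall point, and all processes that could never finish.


GRANT — the state after the grant stays safe, e.g. via P5, P0, P3, P4.
Key observation: post-grant, (2, 1, 3) remains, and an order beginning with P5 completes everyone.
Step-by-step check of the post-grant state:
  pool = (2, 1, 3)
  P5 needs (1, 1, 3) <= (2, 1, 3) -> finishes; pool += (2, 0, 1) = (4, 1, 4)
  P0 needs (3, 0, 2) <= (4, 1, 4) -> finishes; pool += (2, 1, 0) = (6, 2, 4)
  P3 needs (6, 1, 3) <= (6, 2, 4) -> finishes; pool += (0, 0, 1) = (6, 2, 5)
  P4 needs (6, 2, 5) <= (6, 2, 5) -> finishes; pool += (2, 3, 1) = (8, 5, 6)


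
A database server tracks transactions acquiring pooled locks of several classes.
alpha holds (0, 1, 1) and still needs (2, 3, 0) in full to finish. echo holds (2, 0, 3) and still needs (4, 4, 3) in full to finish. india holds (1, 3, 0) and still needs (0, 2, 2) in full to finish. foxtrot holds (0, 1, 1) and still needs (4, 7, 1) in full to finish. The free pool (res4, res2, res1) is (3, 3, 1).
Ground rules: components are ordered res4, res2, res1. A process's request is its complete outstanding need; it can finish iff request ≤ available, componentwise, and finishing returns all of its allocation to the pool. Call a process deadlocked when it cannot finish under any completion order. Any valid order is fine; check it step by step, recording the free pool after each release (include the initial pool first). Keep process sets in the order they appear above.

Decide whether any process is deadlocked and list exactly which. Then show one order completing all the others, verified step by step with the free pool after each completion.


Nothing here is deadlocked.
Key observation: the pool covers alpha at once, and every later process fits after earlier releases.
The rest can finish in the order alpha, india, foxtrot, echo. Walking it through:
  pool = (3, 3, 1)
  run alpha (needs (2, 3, 0), free (3, 3, 1)); after release of (0, 1, 1) the pool is (3, 4, 2)
  run india (needs (0, 2, 2), free (3, 4, 2)); after release of (1, 3, 0) the pool is (4, 7, 2)
  run foxtrot (needs (4, 7, 1), free (4, 7, 2)); after release of (0, 1, 1) the pool is (4, 8, 3)
  run echo (needs (4, 4, 3), free (4, 8, 3)); after release of (2, 0, 3) the pool is (6, 8, 6)


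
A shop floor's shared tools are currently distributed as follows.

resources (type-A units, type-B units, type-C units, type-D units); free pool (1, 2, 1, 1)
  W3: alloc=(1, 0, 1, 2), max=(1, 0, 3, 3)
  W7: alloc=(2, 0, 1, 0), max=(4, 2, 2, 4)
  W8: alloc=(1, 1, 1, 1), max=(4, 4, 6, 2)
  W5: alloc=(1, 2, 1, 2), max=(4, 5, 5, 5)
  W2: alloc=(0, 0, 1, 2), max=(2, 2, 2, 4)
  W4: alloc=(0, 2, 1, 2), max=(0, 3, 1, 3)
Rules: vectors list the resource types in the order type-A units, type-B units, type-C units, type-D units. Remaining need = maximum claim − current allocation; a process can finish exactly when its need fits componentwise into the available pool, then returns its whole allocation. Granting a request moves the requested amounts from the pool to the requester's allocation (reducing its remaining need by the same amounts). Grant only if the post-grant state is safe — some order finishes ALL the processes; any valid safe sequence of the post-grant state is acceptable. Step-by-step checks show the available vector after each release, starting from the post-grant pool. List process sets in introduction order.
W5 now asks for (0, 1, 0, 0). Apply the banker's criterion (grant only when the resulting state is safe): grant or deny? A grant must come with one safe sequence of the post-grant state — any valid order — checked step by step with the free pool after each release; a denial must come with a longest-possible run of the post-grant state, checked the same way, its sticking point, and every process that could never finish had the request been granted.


GRANT. The post-grant state is safe; one safe sequence: W4, W3, W7, W5, W8, W2.
Key observation: (1, 1, 1, 1) free after granting still covers W4 first, and each release covers the next.
Check on the post-grant state, step by step:
  pool = (1, 1, 1, 1)
  W4 needs (0, 1, 0, 1) <= (1, 1, 1, 1) -> finishes; pool += (0, 2, 1, 2) = (1, 3, 2, 3)
  W3 needs (0, 0, 2, 1) <= (1, 3, 2, 3) -> finishes; pool += (1, 0, 1, 2) = (2, 3, 3, 5)
  W7 needs (2, 2, 1, 4) <= (2, 3, 3, 5) -> finishes; pool += (2, 0, 1, 0) = (4, 3, 4, 5)
  W5 needs (3, 2, 4, 3) <= (4, 3, 4, 5) -> finishes; pool += (1, 3, 1, 2) = (5, 6, 5, 7)
  W8 needs (3, 3, 5, 1) <= (5, 6, 5, 7) -> finishes; pool += (1, 1, 1, 1) = (6, 7, 6, 8)
  W2 needs (2, 2, 1, 2) <= (6, 7, 6, 8) -> finishes; pool += (0, 0, 1, 2) = (6, 7, 7, 10)


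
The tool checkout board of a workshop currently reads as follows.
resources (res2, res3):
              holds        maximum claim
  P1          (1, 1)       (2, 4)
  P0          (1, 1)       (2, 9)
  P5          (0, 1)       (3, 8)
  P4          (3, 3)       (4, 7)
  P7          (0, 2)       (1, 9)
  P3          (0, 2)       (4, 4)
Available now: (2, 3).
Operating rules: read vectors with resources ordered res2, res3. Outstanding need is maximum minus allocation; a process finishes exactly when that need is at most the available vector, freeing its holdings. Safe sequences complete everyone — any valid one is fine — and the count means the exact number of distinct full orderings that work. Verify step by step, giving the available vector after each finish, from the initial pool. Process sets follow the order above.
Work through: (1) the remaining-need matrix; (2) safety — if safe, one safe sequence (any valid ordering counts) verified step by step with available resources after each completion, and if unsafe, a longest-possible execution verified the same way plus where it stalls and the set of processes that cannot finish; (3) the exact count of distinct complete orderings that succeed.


(1) Outstanding need per process (order res2, res3):
  P1: (1, 3)
  P0: (1, 8)
  P5: (3, 7)
  P4: (1, 4)
  P7: (1, 7)
  P3: (4, 2)
(2) SAFE, for example via the order P1, P4, P7, P0, P5, P3.
Key observation: reading the order forward, P1 is the first process whose need (1, 3) meets the free pool (2, 3) exactly on a resource it requests.
Verifying each step:
  pool = (2, 3)
  P1: need (1, 3) fits (2, 3); releases (1, 1), pool now (3, 4)
  P4: need (1, 4) fits (3, 4); releases (3, 3), pool now (6, 7)
  P7: need (1, 7) fits (6, 7); releases (0, 2), pool now (6, 9)
  P0: need (1, 8) fits (6, 9); releases (1, 1), pool now (7, 10)
  P5: need (3, 7) fits (7, 10); releases (0, 1), pool now (7, 11)
  P3: need (4, 2) fits (7, 11); releases (0, 2), pool now (7, 13)
(3) The exact count: 18 of the possible complete orderings are safe sequences.
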